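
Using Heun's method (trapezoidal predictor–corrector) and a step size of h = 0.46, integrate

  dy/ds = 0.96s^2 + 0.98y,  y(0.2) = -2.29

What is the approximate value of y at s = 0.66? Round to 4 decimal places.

-3.4460

Heun: k1 = f(s_n, y_n); k2 = f(s_n + h, y_n + h·k1); y_{n+1} = y_n + (h/2)·(k1 + k2).
s=0.200000, y=-2.290000:
  k1 = f(0.200000, -2.290000) = -2.205800
  k2 = f(0.660000, -3.304668) = -2.820399
  y ← -2.290000 + (0.46/2)·(-2.205800 + (-2.820399)) = -3.446026
y(0.66) ≈ -3.4460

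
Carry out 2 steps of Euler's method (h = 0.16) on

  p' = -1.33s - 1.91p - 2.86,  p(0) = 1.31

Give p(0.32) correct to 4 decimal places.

-0.1777

Euler: p_{n+1} = p_n + h·f(s_n, p_n).
s=0.000000, p=1.310000: f=-5.362100 → p ← 1.310000 + 0.16·(-5.362100) = 0.452064
s=0.160000, p=0.452064: f=-3.936242 → p ← 0.452064 + 0.16·(-3.936242) = -0.177735
p(0.32) ≈ -0.1777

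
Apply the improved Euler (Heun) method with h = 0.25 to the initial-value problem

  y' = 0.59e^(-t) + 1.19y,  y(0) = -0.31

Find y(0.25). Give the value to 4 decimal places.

Heun: k1 = f(t_n, y_n); k2 = f(t_n + h, y_n + h·k1); y_{n+1} = y_n + (h/2)·(k1 + k2).
t=0.000000, y=-0.310000:
  k1 = f(0.000000, -0.310000) = 0.221100
  k2 = f(0.250000, -0.254725) = 0.156370
  y ← -0.310000 + (0.25/2)·(0.221100 + 0.156370) = -0.262816
y(0.25) ≈ -0.2628

-0.2628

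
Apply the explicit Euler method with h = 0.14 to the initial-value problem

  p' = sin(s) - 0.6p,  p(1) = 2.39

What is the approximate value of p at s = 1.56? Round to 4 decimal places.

2.1411

Euler: p_{n+1} = p_n + h·f(s_n, p_n).
s=1.000000, p=2.390000: f=-0.592529 → p ← 2.390000 + 0.14·(-0.592529) = 2.307046
s=1.140000, p=2.307046: f=-0.475594 → p ← 2.307046 + 0.14·(-0.475594) = 2.240463
s=1.280000, p=2.240463: f=-0.386262 → p ← 2.240463 + 0.14·(-0.386262) = 2.186386
s=1.420000, p=2.186386: f=-0.323180 → p ← 2.186386 + 0.14·(-0.323180) = 2.141141
p(1.56) ≈ 2.1411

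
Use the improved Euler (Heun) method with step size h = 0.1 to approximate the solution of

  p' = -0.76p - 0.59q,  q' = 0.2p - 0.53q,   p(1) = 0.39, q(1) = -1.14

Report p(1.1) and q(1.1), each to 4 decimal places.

Heun on (p,q): k1 = f(x_n, state_n); k2 = f(x_n + h, state_n + h·k1); state_{n+1} = state_n + (h/2)·(k1 + k2).
1.000000: (0.390000, -1.140000)
  k1 = (0.376200, 0.682200)
  predictor → (0.427620, -1.071780)
  k2 = (0.307359, 0.653567)
  → (0.424178, -1.073212)
(p(1.1), q(1.1)) ≈ (0.4242, -1.0732)

0.4242, -1.0732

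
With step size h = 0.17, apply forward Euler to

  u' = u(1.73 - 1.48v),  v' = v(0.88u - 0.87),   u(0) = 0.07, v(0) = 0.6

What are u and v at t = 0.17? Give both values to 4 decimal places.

Euler on (u,v): u_{n+1} = u_n + h·u', v_{n+1} = v_n + h·v'.
0.000000: (0.070000, 0.600000); f=(0.058940, -0.485040) → (0.080020, 0.517543)
(u(0.17), v(0.17)) ≈ (0.0800, 0.5175)

0.0800, 0.5175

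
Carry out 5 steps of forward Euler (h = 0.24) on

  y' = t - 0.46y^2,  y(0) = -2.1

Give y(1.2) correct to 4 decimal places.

Euler: y_{n+1} = y_n + h·f(t_n, y_n).
t=0.000000, y=-2.100000: f=-2.028600 → y ← -2.100000 + 0.24·(-2.028600) = -2.586864
t=0.240000, y=-2.586864: f=-2.838258 → y ← -2.586864 + 0.24·(-2.838258) = -3.268046
t=0.480000, y=-3.268046: f=-4.432857 → y ← -3.268046 + 0.24·(-4.432857) = -4.331932
t=0.720000, y=-4.331932: f=-7.912191 → y ← -4.331932 + 0.24·(-7.912191) = -6.230857
t=0.960000, y=-6.230857: f=-16.898849 → y ← -6.230857 + 0.24·(-16.898849) = -10.286581
y(1.2) ≈ -10.2866

-10.2866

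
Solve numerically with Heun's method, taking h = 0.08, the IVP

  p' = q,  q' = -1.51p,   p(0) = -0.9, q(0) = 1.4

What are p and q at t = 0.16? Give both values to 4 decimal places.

-0.6597, 1.5894

Heun on (p,q): k1 = f(t_n, state_n); k2 = f(t_n + h, state_n + h·k1); state_{n+1} = state_n + (h/2)·(k1 + k2).
0.000000: (-0.900000, 1.400000)
  k1 = (1.400000, 1.359000)
  predictor → (-0.788000, 1.508720)
  k2 = (1.508720, 1.189880)
  → (-0.783651, 1.501955)
0.080000: (-0.783651, 1.501955)
  k1 = (1.501955, 1.183313)
  predictor → (-0.663495, 1.596620)
  k2 = (1.596620, 1.001877)
  → (-0.659708, 1.589363)
(p(0.16), q(0.16)) ≈ (-0.6597, 1.5894)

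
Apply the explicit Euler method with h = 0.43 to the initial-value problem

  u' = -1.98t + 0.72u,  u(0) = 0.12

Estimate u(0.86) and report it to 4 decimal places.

Euler: u_{n+1} = u_n + h·f(t_n, u_n).
t=0.000000, u=0.120000: f=0.086400 → u ← 0.120000 + 0.43·0.086400 = 0.157152
t=0.430000, u=0.157152: f=-0.738251 → u ← 0.157152 + 0.43·(-0.738251) = -0.160296
u(0.86) ≈ -0.1603

-0.1603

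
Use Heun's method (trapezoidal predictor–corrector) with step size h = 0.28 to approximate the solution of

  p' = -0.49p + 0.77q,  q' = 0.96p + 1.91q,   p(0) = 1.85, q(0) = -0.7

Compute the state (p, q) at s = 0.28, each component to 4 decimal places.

Heun on (p,q): k1 = f(s_n, state_n); k2 = f(s_n + h, state_n + h·k1); state_{n+1} = state_n + (h/2)·(k1 + k2).
0.000000: (1.850000, -0.700000)
  k1 = (-1.445500, 0.439000)
  predictor → (1.445260, -0.577080)
  k2 = (-1.152529, 0.285227)
  → (1.486276, -0.598608)
(p(0.28), q(0.28)) ≈ (1.4863, -0.5986)

1.4863, -0.5986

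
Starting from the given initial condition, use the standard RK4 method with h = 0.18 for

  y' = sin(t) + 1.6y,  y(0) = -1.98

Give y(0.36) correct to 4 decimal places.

-3.4437

RK4: k1 = f(t_n, y_n); k2 = f(t_n + h/2, y_n + (h/2)·k1); k3 = f(t_n + h/2, y_n + (h/2)·k2); k4 = f(t_n + h, y_n + h·k3); y_{n+1} = y_n + (h/6)·(k1 + 2k2 + 2k3 + k4).
t=0.000000, y=-1.980000:
  k1 = f(0.000000, -1.980000) = -3.168000
  k2 = f(0.090000, -2.265120) = -3.534313
  k3 = f(0.090000, -2.298088) = -3.587063
  k4 = f(0.180000, -2.625671) = -4.022044
  y ← -1.980000 + (0.18/6)·(k1 + 2k2 + 2k3 + k4) = -2.622984
t=0.180000, y=-2.622984:
  k1 = f(0.180000, -2.622984) = -4.017745
  k2 = f(0.270000, -2.984581) = -4.508598
  k3 = f(0.270000, -3.028758) = -4.579281
  k4 = f(0.360000, -3.447254) = -5.163333
  y ← -2.622984 + (0.18/6)·(k1 + 2k2 + 2k3 + k4) = -3.443689
y(0.36) ≈ -3.4437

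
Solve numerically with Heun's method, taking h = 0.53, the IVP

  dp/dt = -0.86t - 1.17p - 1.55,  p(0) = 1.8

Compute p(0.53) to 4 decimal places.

Heun: k1 = f(t_n, p_n); k2 = f(t_n + h, p_n + h·k1); p_{n+1} = p_n + (h/2)·(k1 + k2).
t=0.000000, p=1.800000:
  k1 = f(0.000000, 1.800000) = -3.656000
  k2 = f(0.530000, -0.137680) = -1.844714
  p ← 1.800000 + (0.53/2)·(-3.656000 + (-1.844714)) = 0.342311
p(0.53) ≈ 0.3423

0.3423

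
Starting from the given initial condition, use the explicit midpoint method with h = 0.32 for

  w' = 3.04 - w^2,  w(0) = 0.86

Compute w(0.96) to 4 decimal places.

1.6538

Midpoint: k1 = f(t_n, w_n); k2 = f(t_n + h/2, w_n + (h/2)·k1); w_{n+1} = w_n + h·k2.
t=0.000000, w=0.860000:
  k1 = f(0.000000, 0.860000) = 2.300400
  k2 = f(0.160000, 1.228064) = 1.531859
  w ← 0.860000 + 0.32·1.531859 = 1.350195
t=0.320000, w=1.350195:
  k1 = f(0.320000, 1.350195) = 1.216974
  k2 = f(0.480000, 1.544911) = 0.653251
  w ← 1.350195 + 0.32·0.653251 = 1.559235
t=0.640000, w=1.559235:
  k1 = f(0.640000, 1.559235) = 0.608786
  k2 = f(0.800000, 1.656641) = 0.295541
  w ← 1.559235 + 0.32·0.295541 = 1.653808
w(0.96) ≈ 1.6538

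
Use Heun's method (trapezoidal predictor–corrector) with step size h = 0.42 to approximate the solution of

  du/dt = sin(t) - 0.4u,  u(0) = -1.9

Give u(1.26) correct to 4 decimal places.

Heun: k1 = f(t_n, u_n); k2 = f(t_n + h, u_n + h·k1); u_{n+1} = u_n + (h/2)·(k1 + k2).
t=0.000000, u=-1.900000:
  k1 = f(0.000000, -1.900000) = 0.760000
  k2 = f(0.420000, -1.580800) = 1.040080
  u ← -1.900000 + (0.42/2)·(0.760000 + 1.040080) = -1.521983
t=0.420000, u=-1.521983:
  k1 = f(0.420000, -1.521983) = 1.016554
  k2 = f(0.840000, -1.095031) = 1.182655
  u ← -1.521983 + (0.42/2)·(1.016554 + 1.182655) = -1.060149
t=0.840000, u=-1.060149:
  k1 = f(0.840000, -1.060149) = 1.168703
  k2 = f(1.260000, -0.569294) = 1.179808
  u ← -1.060149 + (0.42/2)·(1.168703 + 1.179808) = -0.566962
u(1.26) ≈ -0.5670

-0.5670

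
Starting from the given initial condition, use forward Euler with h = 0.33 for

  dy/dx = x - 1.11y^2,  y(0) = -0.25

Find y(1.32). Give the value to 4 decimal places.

Euler: y_{n+1} = y_n + h·f(x_n, y_n).
x=0.000000, y=-0.250000: f=-0.069375 → y ← -0.250000 + 0.33·(-0.069375) = -0.272894
x=0.330000, y=-0.272894: f=0.247337 → y ← -0.272894 + 0.33·0.247337 = -0.191272
x=0.660000, y=-0.191272: f=0.619390 → y ← -0.191272 + 0.33·0.619390 = 0.013126
x=0.990000, y=0.013126: f=0.989809 → y ← 0.013126 + 0.33·0.989809 = 0.339763
y(1.32) ≈ 0.3398

0.3398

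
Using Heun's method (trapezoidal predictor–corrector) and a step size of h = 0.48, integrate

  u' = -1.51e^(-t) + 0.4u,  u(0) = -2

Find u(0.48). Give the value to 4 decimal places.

Heun: k1 = f(t_n, u_n); k2 = f(t_n + h, u_n + h·k1); u_{n+1} = u_n + (h/2)·(k1 + k2).
t=0.000000, u=-2.000000:
  k1 = f(0.000000, -2.000000) = -2.310000
  k2 = f(0.480000, -3.108800) = -2.177883
  u ← -2.000000 + (0.48/2)·(-2.310000 + (-2.177883)) = -3.077092
u(0.48) ≈ -3.0771

-3.0771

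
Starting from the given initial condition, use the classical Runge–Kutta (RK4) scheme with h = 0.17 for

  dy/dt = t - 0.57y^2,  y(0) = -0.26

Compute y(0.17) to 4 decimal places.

-0.2520

RK4: k1 = f(t_n, y_n); k2 = f(t_n + h/2, y_n + (h/2)·k1); k3 = f(t_n + h/2, y_n + (h/2)·k2); k4 = f(t_n + h, y_n + h·k3); y_{n+1} = y_n + (h/6)·(k1 + 2k2 + 2k3 + k4).
t=0.000000, y=-0.260000:
  k1 = f(0.000000, -0.260000) = -0.038532
  k2 = f(0.085000, -0.263275) = 0.045491
  k3 = f(0.085000, -0.256133) = 0.047606
  k4 = f(0.170000, -0.251907) = 0.133829
  y ← -0.260000 + (0.17/6)·(k1 + 2k2 + 2k3 + k4) = -0.252024
y(0.17) ≈ -0.2520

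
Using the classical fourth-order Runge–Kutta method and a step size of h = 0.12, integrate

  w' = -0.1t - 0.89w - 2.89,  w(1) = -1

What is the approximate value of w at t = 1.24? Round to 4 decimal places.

-1.4565

RK4: k1 = f(t_n, w_n); k2 = f(t_n + h/2, w_n + (h/2)·k1); k3 = f(t_n + h/2, w_n + (h/2)·k2); k4 = f(t_n + h, w_n + h·k3); w_{n+1} = w_n + (h/6)·(k1 + 2k2 + 2k3 + k4).
t=1.000000, w=-1.000000:
  k1 = f(1.000000, -1.000000) = -2.100000
  k2 = f(1.060000, -1.126000) = -1.993860
  k3 = f(1.060000, -1.119632) = -1.999528
  k4 = f(1.120000, -1.239943) = -1.898450
  w ← -1.000000 + (0.12/6)·(k1 + 2k2 + 2k3 + k4) = -1.239705
t=1.120000, w=-1.239705:
  k1 = f(1.120000, -1.239705) = -1.898663
  k2 = f(1.180000, -1.353624) = -1.803274
  k3 = f(1.180000, -1.347901) = -1.808368
  k4 = f(1.240000, -1.456709) = -1.717529
  w ← -1.239705 + (0.12/6)·(k1 + 2k2 + 2k3 + k4) = -1.456494
w(1.24) ≈ -1.4565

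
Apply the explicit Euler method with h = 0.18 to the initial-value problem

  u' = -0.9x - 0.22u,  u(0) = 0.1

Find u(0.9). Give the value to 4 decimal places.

Euler: u_{n+1} = u_n + h·f(x_n, u_n).
x=0.000000, u=0.100000: f=-0.022000 → u ← 0.100000 + 0.18·(-0.022000) = 0.096040
x=0.180000, u=0.096040: f=-0.183129 → u ← 0.096040 + 0.18·(-0.183129) = 0.063077
x=0.360000, u=0.063077: f=-0.337877 → u ← 0.063077 + 0.18·(-0.337877) = 0.002259
x=0.540000, u=0.002259: f=-0.486497 → u ← 0.002259 + 0.18·(-0.486497) = -0.085310
x=0.720000, u=-0.085310: f=-0.629232 → u ← -0.085310 + 0.18·(-0.629232) = -0.198572
u(0.9) ≈ -0.1986

-0.1986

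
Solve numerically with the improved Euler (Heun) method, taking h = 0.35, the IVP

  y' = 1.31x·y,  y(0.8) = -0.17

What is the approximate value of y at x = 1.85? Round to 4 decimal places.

Heun: k1 = f(x_n, y_n); k2 = f(x_n + h, y_n + h·k1); y_{n+1} = y_n + (h/2)·(k1 + k2).
x=0.800000, y=-0.170000:
  k1 = f(0.800000, -0.170000) = -0.178160
  k2 = f(1.150000, -0.232356) = -0.350044
  y ← -0.170000 + (0.35/2)·(-0.178160 + (-0.350044)) = -0.262436
x=1.150000, y=-0.262436:
  k1 = f(1.150000, -0.262436) = -0.395359
  k2 = f(1.500000, -0.400812) = -0.787595
  y ← -0.262436 + (0.35/2)·(-0.395359 + (-0.787595)) = -0.469453
x=1.500000, y=-0.469453:
  k1 = f(1.500000, -0.469453) = -0.922475
  k2 = f(1.850000, -0.792319) = -1.920185
  y ← -0.469453 + (0.35/2)·(-0.922475 + (-1.920185)) = -0.966918
y(1.85) ≈ -0.9669

-0.9669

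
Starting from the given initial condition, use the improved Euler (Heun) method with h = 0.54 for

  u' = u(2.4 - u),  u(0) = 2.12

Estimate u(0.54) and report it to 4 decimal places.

Heun: k1 = f(x_n, u_n); k2 = f(x_n + h, u_n + h·k1); u_{n+1} = u_n + (h/2)·(k1 + k2).
x=0.000000, u=2.120000:
  k1 = f(0.000000, 2.120000) = 0.593600
  k2 = f(0.540000, 2.440544) = -0.098949
  u ← 2.120000 + (0.54/2)·(0.593600 + (-0.098949)) = 2.253556
u(0.54) ≈ 2.2536

2.2536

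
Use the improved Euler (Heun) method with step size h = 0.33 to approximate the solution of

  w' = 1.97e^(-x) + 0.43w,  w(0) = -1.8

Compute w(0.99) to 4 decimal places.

Heun: k1 = f(x_n, w_n); k2 = f(x_n + h, w_n + h·k1); w_{n+1} = w_n + (h/2)·(k1 + k2).
x=0.000000, w=-1.800000:
  k1 = f(0.000000, -1.800000) = 1.196000
  k2 = f(0.330000, -1.405320) = 0.811992
  w ← -1.800000 + (0.33/2)·(1.196000 + 0.811992) = -1.468681
x=0.330000, w=-1.468681:
  k1 = f(0.330000, -1.468681) = 0.784747
  k2 = f(0.660000, -1.209715) = 0.498020
  w ← -1.468681 + (0.33/2)·(0.784747 + 0.498020) = -1.257025
x=0.660000, w=-1.257025:
  k1 = f(0.660000, -1.257025) = 0.477676
  k2 = f(0.990000, -1.099392) = 0.259268
  w ← -1.257025 + (0.33/2)·(0.477676 + 0.259268) = -1.135429
w(0.99) ≈ -1.1354

-1.1354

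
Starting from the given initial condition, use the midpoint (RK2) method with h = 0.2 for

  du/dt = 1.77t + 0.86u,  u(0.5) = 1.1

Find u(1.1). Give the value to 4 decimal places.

Midpoint: k1 = f(t_n, u_n); k2 = f(t_n + h/2, u_n + (h/2)·k1); u_{n+1} = u_n + h·k2.
t=0.500000, u=1.100000:
  k1 = f(0.500000, 1.100000) = 1.831000
  k2 = f(0.600000, 1.283100) = 2.165466
  u ← 1.100000 + 0.2·2.165466 = 1.533093
t=0.700000, u=1.533093:
  k1 = f(0.700000, 1.533093) = 2.557460
  k2 = f(0.800000, 1.788839) = 2.954402
  u ← 1.533093 + 0.2·2.954402 = 2.123974
t=0.900000, u=2.123974:
  k1 = f(0.900000, 2.123974) = 3.419617
  k2 = f(1.000000, 2.465935) = 3.890704
  u ← 2.123974 + 0.2·3.890704 = 2.902114
u(1.1) ≈ 2.9021

2.9021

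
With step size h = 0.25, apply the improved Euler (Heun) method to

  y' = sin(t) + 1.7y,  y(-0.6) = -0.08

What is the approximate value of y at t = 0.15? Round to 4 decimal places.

Heun: k1 = f(t_n, y_n); k2 = f(t_n + h, y_n + h·k1); y_{n+1} = y_n + (h/2)·(k1 + k2).
t=-0.600000, y=-0.080000:
  k1 = f(-0.600000, -0.080000) = -0.700642
  k2 = f(-0.350000, -0.255161) = -0.776671
  y ← -0.080000 + (0.25/2)·(-0.700642 + (-0.776671)) = -0.264664
t=-0.350000, y=-0.264664:
  k1 = f(-0.350000, -0.264664) = -0.792827
  k2 = f(-0.100000, -0.462871) = -0.886714
  y ← -0.264664 + (0.25/2)·(-0.792827 + (-0.886714)) = -0.474607
t=-0.100000, y=-0.474607:
  k1 = f(-0.100000, -0.474607) = -0.906665
  k2 = f(0.150000, -0.701273) = -1.042726
  y ← -0.474607 + (0.25/2)·(-0.906665 + (-1.042726)) = -0.718281
y(0.15) ≈ -0.7183

-0.7183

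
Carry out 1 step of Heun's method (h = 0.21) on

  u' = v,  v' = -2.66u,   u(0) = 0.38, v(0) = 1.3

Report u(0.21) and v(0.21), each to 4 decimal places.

Heun on (u,v): k1 = f(s_n, state_n); k2 = f(s_n + h, state_n + h·k1); state_{n+1} = state_n + (h/2)·(k1 + k2).
0.000000: (0.380000, 1.300000)
  k1 = (1.300000, -1.010800)
  predictor → (0.653000, 1.087732)
  k2 = (1.087732, -1.736980)
  → (0.630712, 1.011483)
(u(0.21), v(0.21)) ≈ (0.6307, 1.0115)

0.6307, 1.0115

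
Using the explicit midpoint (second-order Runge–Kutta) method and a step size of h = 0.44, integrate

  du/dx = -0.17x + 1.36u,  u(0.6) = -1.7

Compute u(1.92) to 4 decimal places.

-10.1517

Midpoint: k1 = f(x_n, u_n); k2 = f(x_n + h/2, u_n + (h/2)·k1); u_{n+1} = u_n + h·k2.
x=0.600000, u=-1.700000:
  k1 = f(0.600000, -1.700000) = -2.414000
  k2 = f(0.820000, -2.231080) = -3.173669
  u ← -1.700000 + 0.44·(-3.173669) = -3.096414
x=1.040000, u=-3.096414:
  k1 = f(1.040000, -3.096414) = -4.387923
  k2 = f(1.260000, -4.061757) = -5.738190
  u ← -3.096414 + 0.44·(-5.738190) = -5.621218
x=1.480000, u=-5.621218:
  k1 = f(1.480000, -5.621218) = -7.896456
  k2 = f(1.700000, -7.358438) = -10.296476
  u ← -5.621218 + 0.44·(-10.296476) = -10.151667
u(1.92) ≈ -10.1517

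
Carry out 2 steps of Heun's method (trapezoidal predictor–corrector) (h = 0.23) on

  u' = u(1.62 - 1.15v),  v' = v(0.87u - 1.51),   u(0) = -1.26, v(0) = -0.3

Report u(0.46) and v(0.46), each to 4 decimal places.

Heun on (u,v): k1 = f(s_n, state_n); k2 = f(s_n + h, state_n + h·k1); state_{n+1} = state_n + (h/2)·(k1 + k2).
0.000000: (-1.260000, -0.300000)
  k1 = (-2.475900, 0.781860)
  predictor → (-1.829457, -0.120172)
  k2 = (-3.216548, 0.372729)
  → (-1.914631, -0.167222)
0.230000: (-1.914631, -0.167222)
  k1 = (-3.469897, 0.531053)
  predictor → (-2.712708, -0.045080)
  k2 = (-4.535219, 0.174463)
  → (-2.835220, -0.086088)
(u(0.46), v(0.46)) ≈ (-2.8352, -0.0861)

-2.8352, -0.0861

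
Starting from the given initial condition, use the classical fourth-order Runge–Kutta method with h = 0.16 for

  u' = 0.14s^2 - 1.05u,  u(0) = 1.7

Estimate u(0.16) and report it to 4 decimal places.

RK4: k1 = f(s_n, u_n); k2 = f(s_n + h/2, u_n + (h/2)·k1); k3 = f(s_n + h/2, u_n + (h/2)·k2); k4 = f(s_n + h, u_n + h·k3); u_{n+1} = u_n + (h/6)·(k1 + 2k2 + 2k3 + k4).
s=0.000000, u=1.700000:
  k1 = f(0.000000, 1.700000) = -1.785000
  k2 = f(0.080000, 1.557200) = -1.634164
  k3 = f(0.080000, 1.569267) = -1.646834
  k4 = f(0.160000, 1.436507) = -1.504748
  u ← 1.700000 + (0.16/6)·(k1 + 2k2 + 2k3 + k4) = 1.437287
u(0.16) ≈ 1.4373

1.4373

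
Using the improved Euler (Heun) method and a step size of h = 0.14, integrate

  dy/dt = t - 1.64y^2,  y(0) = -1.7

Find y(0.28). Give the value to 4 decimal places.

-5.5435

Heun: k1 = f(t_n, y_n); k2 = f(t_n + h, y_n + h·k1); y_{n+1} = y_n + (h/2)·(k1 + k2).
t=0.000000, y=-1.700000:
  k1 = f(0.000000, -1.700000) = -4.739600
  k2 = f(0.140000, -2.363544) = -9.021598
  y ← -1.700000 + (0.14/2)·(-4.739600 + (-9.021598)) = -2.663284
t=0.140000, y=-2.663284:
  k1 = f(0.140000, -2.663284) = -11.492653
  k2 = f(0.280000, -4.272255) = -29.653550
  y ← -2.663284 + (0.14/2)·(-11.492653 + (-29.653550)) = -5.543518
y(0.28) ≈ -5.5435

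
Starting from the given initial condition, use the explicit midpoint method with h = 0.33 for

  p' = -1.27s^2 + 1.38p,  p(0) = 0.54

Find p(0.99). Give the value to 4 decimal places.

1.5156

Midpoint: k1 = f(s_n, p_n); k2 = f(s_n + h/2, p_n + (h/2)·k1); p_{n+1} = p_n + h·k2.
s=0.000000, p=0.540000:
  k1 = f(0.000000, 0.540000) = 0.745200
  k2 = f(0.165000, 0.662958) = 0.880306
  p ← 0.540000 + 0.33·0.880306 = 0.830501
s=0.330000, p=0.830501:
  k1 = f(0.330000, 0.830501) = 1.007788
  k2 = f(0.495000, 0.996786) = 1.064383
  p ← 0.830501 + 0.33·1.064383 = 1.181748
s=0.660000, p=1.181748:
  k1 = f(0.660000, 1.181748) = 1.077600
  k2 = f(0.825000, 1.359551) = 1.011787
  p ← 1.181748 + 0.33·1.011787 = 1.515637
p(0.99) ≈ 1.5156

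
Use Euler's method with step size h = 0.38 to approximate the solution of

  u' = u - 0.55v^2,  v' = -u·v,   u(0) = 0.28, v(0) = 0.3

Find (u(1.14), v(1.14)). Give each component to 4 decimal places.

0.6682, 0.1875

Euler on (u,v): u_{n+1} = u_n + h·u', v_{n+1} = v_n + h·v'.
0.000000: (0.280000, 0.300000); f=(0.230500, -0.084000) → (0.367590, 0.268080)
0.380000: (0.367590, 0.268080); f=(0.328063, -0.098544) → (0.492254, 0.230633)
0.760000: (0.492254, 0.230633); f=(0.462999, -0.113530) → (0.668193, 0.187492)
(u(1.14), v(1.14)) ≈ (0.6682, 0.1875)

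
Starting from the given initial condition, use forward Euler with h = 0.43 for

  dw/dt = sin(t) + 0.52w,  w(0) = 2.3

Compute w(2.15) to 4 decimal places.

Euler: w_{n+1} = w_n + h·f(t_n, w_n).
t=0.000000, w=2.300000: f=1.196000 → w ← 2.300000 + 0.43·1.196000 = 2.814280
t=0.430000, w=2.814280: f=1.880296 → w ← 2.814280 + 0.43·1.880296 = 3.622807
t=0.860000, w=3.622807: f=2.641702 → w ← 3.622807 + 0.43·2.641702 = 4.758740
t=1.290000, w=4.758740: f=3.435380 → w ← 4.758740 + 0.43·3.435380 = 6.235953
t=1.720000, w=6.235953: f=4.231585 → w ← 6.235953 + 0.43·4.231585 = 8.055534
w(2.15) ≈ 8.0555

8.0555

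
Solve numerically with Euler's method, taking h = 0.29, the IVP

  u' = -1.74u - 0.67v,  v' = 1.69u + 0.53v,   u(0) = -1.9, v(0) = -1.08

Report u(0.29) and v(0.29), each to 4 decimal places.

-0.7314, -2.1772

Euler on (u,v): u_{n+1} = u_n + h·u', v_{n+1} = v_n + h·v'.
0.000000: (-1.900000, -1.080000); f=(4.029600, -3.783400) → (-0.731416, -2.177186)
(u(0.29), v(0.29)) ≈ (-0.7314, -2.1772)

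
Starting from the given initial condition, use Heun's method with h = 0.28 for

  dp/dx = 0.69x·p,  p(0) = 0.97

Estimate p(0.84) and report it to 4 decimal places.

1.2355

Heun: k1 = f(x_n, p_n); k2 = f(x_n + h, p_n + h·k1); p_{n+1} = p_n + (h/2)·(k1 + k2).
x=0.000000, p=0.970000:
  k1 = f(0.000000, 0.970000) = 0.000000
  k2 = f(0.280000, 0.970000) = 0.187404
  p ← 0.970000 + (0.28/2)·(0.000000 + 0.187404) = 0.996237
x=0.280000, p=0.996237:
  k1 = f(0.280000, 0.996237) = 0.192473
  k2 = f(0.560000, 1.050129) = 0.405770
  p ← 0.996237 + (0.28/2)·(0.192473 + 0.405770) = 1.079991
x=0.560000, p=1.079991:
  k1 = f(0.560000, 1.079991) = 0.417308
  k2 = f(0.840000, 1.196837) = 0.693687
  p ← 1.079991 + (0.28/2)·(0.417308 + 0.693687) = 1.235530
p(0.84) ≈ 1.2355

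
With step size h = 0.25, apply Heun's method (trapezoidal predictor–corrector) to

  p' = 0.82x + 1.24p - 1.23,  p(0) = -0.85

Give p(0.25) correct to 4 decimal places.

Heun: k1 = f(x_n, p_n); k2 = f(x_n + h, p_n + h·k1); p_{n+1} = p_n + (h/2)·(k1 + k2).
x=0.000000, p=-0.850000:
  k1 = f(0.000000, -0.850000) = -2.284000
  k2 = f(0.250000, -1.421000) = -2.787040
  p ← -0.850000 + (0.25/2)·(-2.284000 + (-2.787040)) = -1.483880
p(0.25) ≈ -1.4839

-1.4839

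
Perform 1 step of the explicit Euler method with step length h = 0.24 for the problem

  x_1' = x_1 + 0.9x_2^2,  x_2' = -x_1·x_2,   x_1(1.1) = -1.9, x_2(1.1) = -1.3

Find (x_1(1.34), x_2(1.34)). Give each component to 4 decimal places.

Euler on (x_1,x_2): x_1_{n+1} = x_1_n + h·x_1', x_2_{n+1} = x_2_n + h·x_2'.
1.100000: (-1.900000, -1.300000); f=(-0.379000, -2.470000) → (-1.990960, -1.892800)
(x_1(1.34), x_2(1.34)) ≈ (-1.9910, -1.8928)

-1.9910, -1.8928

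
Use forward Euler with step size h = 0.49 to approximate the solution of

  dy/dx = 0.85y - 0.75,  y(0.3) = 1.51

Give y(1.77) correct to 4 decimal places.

2.6662

Euler: y_{n+1} = y_n + h·f(x_n, y_n).
x=0.300000, y=1.510000: f=0.533500 → y ← 1.510000 + 0.49·0.533500 = 1.771415
x=0.790000, y=1.771415: f=0.755703 → y ← 1.771415 + 0.49·0.755703 = 2.141709
x=1.280000, y=2.141709: f=1.070453 → y ← 2.141709 + 0.49·1.070453 = 2.666231
y(1.77) ≈ 2.6662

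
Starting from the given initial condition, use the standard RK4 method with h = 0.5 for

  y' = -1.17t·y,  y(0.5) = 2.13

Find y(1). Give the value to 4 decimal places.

1.3734

RK4: k1 = f(t_n, y_n); k2 = f(t_n + h/2, y_n + (h/2)·k1); k3 = f(t_n + h/2, y_n + (h/2)·k2); k4 = f(t_n + h, y_n + h·k3); y_{n+1} = y_n + (h/6)·(k1 + 2k2 + 2k3 + k4).
t=0.500000, y=2.130000:
  k1 = f(0.500000, 2.130000) = -1.246050
  k2 = f(0.750000, 1.818487) = -1.595723
  k3 = f(0.750000, 1.731069) = -1.519013
  k4 = f(1.000000, 1.370493) = -1.603477
  y ← 2.130000 + (0.5/6)·(k1 + 2k2 + 2k3 + k4) = 1.373417
y(1) ≈ 1.3734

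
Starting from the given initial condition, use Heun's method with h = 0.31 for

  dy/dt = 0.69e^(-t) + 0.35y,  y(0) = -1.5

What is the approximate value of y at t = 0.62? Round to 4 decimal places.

-1.4988

Heun: k1 = f(t_n, y_n); k2 = f(t_n + h, y_n + h·k1); y_{n+1} = y_n + (h/2)·(k1 + k2).
t=0.000000, y=-1.500000:
  k1 = f(0.000000, -1.500000) = 0.165000
  k2 = f(0.310000, -1.448850) = -0.001019
  y ← -1.500000 + (0.31/2)·(0.165000 + (-0.001019)) = -1.474583
t=0.310000, y=-1.474583:
  k1 = f(0.310000, -1.474583) = -0.010026
  k2 = f(0.620000, -1.477691) = -0.146010
  y ← -1.474583 + (0.31/2)·(-0.010026 + (-0.146010)) = -1.498769
y(0.62) ≈ -1.4988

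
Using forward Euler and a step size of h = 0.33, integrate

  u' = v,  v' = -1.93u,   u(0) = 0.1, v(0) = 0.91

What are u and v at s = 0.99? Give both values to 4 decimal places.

0.8747, 0.1585

Euler on (u,v): u_{n+1} = u_n + h·u', v_{n+1} = v_n + h·v'.
0.000000: (0.100000, 0.910000); f=(0.910000, -0.193000) → (0.400300, 0.846310)
0.330000: (0.400300, 0.846310); f=(0.846310, -0.772579) → (0.679582, 0.591359)
0.660000: (0.679582, 0.591359); f=(0.591359, -1.311594) → (0.874731, 0.158533)
(u(0.99), v(0.99)) ≈ (0.8747, 0.1585)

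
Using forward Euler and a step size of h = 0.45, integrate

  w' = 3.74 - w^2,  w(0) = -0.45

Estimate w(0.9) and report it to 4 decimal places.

Euler: w_{n+1} = w_n + h·f(x_n, w_n).
x=0.000000, w=-0.450000: f=3.537500 → w ← -0.450000 + 0.45·3.537500 = 1.141875
x=0.450000, w=1.141875: f=2.436121 → w ← 1.141875 + 0.45·2.436121 = 2.238130
w(0.9) ≈ 2.2381

2.2381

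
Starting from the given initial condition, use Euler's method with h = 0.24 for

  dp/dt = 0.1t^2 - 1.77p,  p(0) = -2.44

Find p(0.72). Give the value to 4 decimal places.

-0.4580

Euler: p_{n+1} = p_n + h·f(t_n, p_n).
t=0.000000, p=-2.440000: f=4.318800 → p ← -2.440000 + 0.24·4.318800 = -1.403488
t=0.240000, p=-1.403488: f=2.489934 → p ← -1.403488 + 0.24·2.489934 = -0.805904
t=0.480000, p=-0.805904: f=1.449490 → p ← -0.805904 + 0.24·1.449490 = -0.458026
p(0.72) ≈ -0.4580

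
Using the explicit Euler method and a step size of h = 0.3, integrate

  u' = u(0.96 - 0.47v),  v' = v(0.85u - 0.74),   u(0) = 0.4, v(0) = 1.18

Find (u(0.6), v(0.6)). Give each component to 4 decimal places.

Euler on (u,v): u_{n+1} = u_n + h·u', v_{n+1} = v_n + h·v'.
0.000000: (0.400000, 1.180000); f=(0.162160, -0.472000) → (0.448648, 1.038400)
0.300000: (0.448648, 1.038400); f=(0.211740, -0.372421) → (0.512170, 0.926674)
(u(0.6), v(0.6)) ≈ (0.5122, 0.9267)

0.5122, 0.9267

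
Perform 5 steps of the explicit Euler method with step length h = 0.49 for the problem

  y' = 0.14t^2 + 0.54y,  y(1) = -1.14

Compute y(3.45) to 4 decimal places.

Euler: y_{n+1} = y_n + h·f(t_n, y_n).
t=1.000000, y=-1.140000: f=-0.475600 → y ← -1.140000 + 0.49·(-0.475600) = -1.373044
t=1.490000, y=-1.373044: f=-0.430630 → y ← -1.373044 + 0.49·(-0.430630) = -1.584053
t=1.980000, y=-1.584053: f=-0.306532 → y ← -1.584053 + 0.49·(-0.306532) = -1.734253
t=2.470000, y=-1.734253: f=-0.082371 → y ← -1.734253 + 0.49·(-0.082371) = -1.774615
t=2.960000, y=-1.774615: f=0.268332 → y ← -1.774615 + 0.49·0.268332 = -1.643133
y(3.45) ≈ -1.6431

-1.6431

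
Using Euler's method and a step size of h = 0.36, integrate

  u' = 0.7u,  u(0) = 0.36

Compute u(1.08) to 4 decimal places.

Euler: u_{n+1} = u_n + h·f(t_n, u_n).
t=0.000000, u=0.360000: f=0.252000 → u ← 0.360000 + 0.36·0.252000 = 0.450720
t=0.360000, u=0.450720: f=0.315504 → u ← 0.450720 + 0.36·0.315504 = 0.564301
t=0.720000, u=0.564301: f=0.395011 → u ← 0.564301 + 0.36·0.395011 = 0.706505
u(1.08) ≈ 0.7065

0.7065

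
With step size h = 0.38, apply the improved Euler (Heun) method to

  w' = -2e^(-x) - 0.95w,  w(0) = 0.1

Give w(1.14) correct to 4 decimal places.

Heun: k1 = f(x_n, w_n); k2 = f(x_n + h, w_n + h·k1); w_{n+1} = w_n + (h/2)·(k1 + k2).
x=0.000000, w=0.100000:
  k1 = f(0.000000, 0.100000) = -2.095000
  k2 = f(0.380000, -0.696100) = -0.706428
  w ← 0.100000 + (0.38/2)·(-2.095000 + (-0.706428)) = -0.432271
x=0.380000, w=-0.432271:
  k1 = f(0.380000, -0.432271) = -0.957065
  k2 = f(0.760000, -0.795956) = -0.179175
  w ← -0.432271 + (0.38/2)·(-0.957065 + (-0.179175)) = -0.648157
x=0.760000, w=-0.648157:
  k1 = f(0.760000, -0.648157) = -0.319584
  k2 = f(1.140000, -0.769599) = 0.091481
  w ← -0.648157 + (0.38/2)·(-0.319584 + 0.091481) = -0.691496
w(1.14) ≈ -0.6915

-0.6915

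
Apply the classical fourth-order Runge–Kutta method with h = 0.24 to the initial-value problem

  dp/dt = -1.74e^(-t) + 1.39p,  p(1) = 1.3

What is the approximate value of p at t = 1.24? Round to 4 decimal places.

RK4: k1 = f(t_n, p_n); k2 = f(t_n + h/2, p_n + (h/2)·k1); k3 = f(t_n + h/2, p_n + (h/2)·k2); k4 = f(t_n + h, p_n + h·k3); p_{n+1} = p_n + (h/6)·(k1 + 2k2 + 2k3 + k4).
t=1.000000, p=1.300000:
  k1 = f(1.000000, 1.300000) = 1.166890
  k2 = f(1.120000, 1.440027) = 1.433910
  k3 = f(1.120000, 1.472069) = 1.478449
  k4 = f(1.240000, 1.654828) = 1.796682
  p ← 1.300000 + (0.24/6)·(k1 + 2k2 + 2k3 + k4) = 1.651532
p(1.24) ≈ 1.6515

1.6515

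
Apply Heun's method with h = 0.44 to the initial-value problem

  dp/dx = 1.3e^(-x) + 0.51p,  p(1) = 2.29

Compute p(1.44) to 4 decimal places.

3.0581

Heun: k1 = f(x_n, p_n); k2 = f(x_n + h, p_n + h·k1); p_{n+1} = p_n + (h/2)·(k1 + k2).
x=1.000000, p=2.290000:
  k1 = f(1.000000, 2.290000) = 1.646143
  k2 = f(1.440000, 3.014303) = 1.845301
  p ← 2.290000 + (0.44/2)·(1.646143 + 1.845301) = 3.058118
p(1.44) ≈ 3.0581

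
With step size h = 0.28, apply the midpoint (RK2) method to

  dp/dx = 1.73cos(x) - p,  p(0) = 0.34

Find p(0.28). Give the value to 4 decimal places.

0.6700

Midpoint: k1 = f(x_n, p_n); k2 = f(x_n + h/2, p_n + (h/2)·k1); p_{n+1} = p_n + h·k2.
x=0.000000, p=0.340000:
  k1 = f(0.000000, 0.340000) = 1.390000
  k2 = f(0.140000, 0.534600) = 1.178474
  p ← 0.340000 + 0.28·1.178474 = 0.669973
p(0.28) ≈ 0.6700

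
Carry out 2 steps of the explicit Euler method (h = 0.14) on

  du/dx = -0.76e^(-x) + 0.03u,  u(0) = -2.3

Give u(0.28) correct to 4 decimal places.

Euler: u_{n+1} = u_n + h·f(x_n, u_n).
x=0.000000, u=-2.300000: f=-0.829000 → u ← -2.300000 + 0.14·(-0.829000) = -2.416060
x=0.140000, u=-2.416060: f=-0.733194 → u ← -2.416060 + 0.14·(-0.733194) = -2.518707
u(0.28) ≈ -2.5187

-2.5187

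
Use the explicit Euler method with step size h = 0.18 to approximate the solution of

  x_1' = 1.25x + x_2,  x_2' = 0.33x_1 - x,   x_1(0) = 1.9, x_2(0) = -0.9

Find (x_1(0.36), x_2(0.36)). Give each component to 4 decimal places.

Euler on (x_1,x_2): x_1_{n+1} = x_1_n + h·x_1', x_2_{n+1} = x_2_n + h·x_2'.
0.000000: (1.900000, -0.900000); f=(-0.900000, 0.627000) → (1.738000, -0.787140)
0.180000: (1.738000, -0.787140); f=(-0.562140, 0.393540) → (1.636815, -0.716303)
(x_1(0.36), x_2(0.36)) ≈ (1.6368, -0.7163)

1.6368, -0.7163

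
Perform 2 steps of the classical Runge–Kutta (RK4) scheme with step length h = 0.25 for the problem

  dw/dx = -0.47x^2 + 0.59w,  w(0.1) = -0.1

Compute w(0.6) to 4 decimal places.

-0.1712

RK4: k1 = f(x_n, w_n); k2 = f(x_n + h/2, w_n + (h/2)·k1); k3 = f(x_n + h/2, w_n + (h/2)·k2); k4 = f(x_n + h, w_n + h·k3); w_{n+1} = w_n + (h/6)·(k1 + 2k2 + 2k3 + k4).
x=0.100000, w=-0.100000:
  k1 = f(0.100000, -0.100000) = -0.063700
  k2 = f(0.225000, -0.107963) = -0.087492
  k3 = f(0.225000, -0.110936) = -0.089246
  k4 = f(0.350000, -0.122312) = -0.129739
  w ← -0.100000 + (0.25/6)·(k1 + 2k2 + 2k3 + k4) = -0.122788
x=0.350000, w=-0.122788:
  k1 = f(0.350000, -0.122788) = -0.130020
  k2 = f(0.475000, -0.139041) = -0.188078
  k3 = f(0.475000, -0.146298) = -0.192359
  k4 = f(0.600000, -0.170878) = -0.270018
  w ← -0.122788 + (0.25/6)·(k1 + 2k2 + 2k3 + k4) = -0.171159
w(0.6) ≈ -0.1712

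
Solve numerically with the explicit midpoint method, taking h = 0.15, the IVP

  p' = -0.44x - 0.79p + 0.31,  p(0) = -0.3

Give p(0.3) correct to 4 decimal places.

Midpoint: k1 = f(x_n, p_n); k2 = f(x_n + h/2, p_n + (h/2)·k1); p_{n+1} = p_n + h·k2.
x=0.000000, p=-0.300000:
  k1 = f(0.000000, -0.300000) = 0.547000
  k2 = f(0.075000, -0.258975) = 0.481590
  p ← -0.300000 + 0.15·0.481590 = -0.227761
x=0.150000, p=-0.227761:
  k1 = f(0.150000, -0.227761) = 0.423932
  k2 = f(0.225000, -0.195967) = 0.365814
  p ← -0.227761 + 0.15·0.365814 = -0.172889
p(0.3) ≈ -0.1729

-0.1729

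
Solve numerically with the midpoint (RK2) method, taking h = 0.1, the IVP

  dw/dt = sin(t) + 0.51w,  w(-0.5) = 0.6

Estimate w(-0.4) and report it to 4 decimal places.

Midpoint: k1 = f(t_n, w_n); k2 = f(t_n + h/2, w_n + (h/2)·k1); w_{n+1} = w_n + h·k2.
t=-0.500000, w=0.600000:
  k1 = f(-0.500000, 0.600000) = -0.173426
  k2 = f(-0.450000, 0.591329) = -0.133388
  w ← 0.600000 + 0.1·(-0.133388) = 0.586661
w(-0.4) ≈ 0.5867

0.5867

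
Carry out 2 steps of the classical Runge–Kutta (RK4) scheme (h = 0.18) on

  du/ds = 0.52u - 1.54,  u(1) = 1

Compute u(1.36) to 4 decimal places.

0.5962

RK4: k1 = f(s_n, u_n); k2 = f(s_n + h/2, u_n + (h/2)·k1); k3 = f(s_n + h/2, u_n + (h/2)·k2); k4 = f(s_n + h, u_n + h·k3); u_{n+1} = u_n + (h/6)·(k1 + 2k2 + 2k3 + k4).
s=1.000000, u=1.000000:
  k1 = f(1.000000, 1.000000) = -1.020000
  k2 = f(1.090000, 0.908200) = -1.067736
  k3 = f(1.090000, 0.903904) = -1.069970
  k4 = f(1.180000, 0.807405) = -1.120149
  u ← 1.000000 + (0.18/6)·(k1 + 2k2 + 2k3 + k4) = 0.807533
s=1.180000, u=0.807533:
  k1 = f(1.180000, 0.807533) = -1.120083
  k2 = f(1.270000, 0.706726) = -1.172503
  k3 = f(1.270000, 0.702008) = -1.174956
  k4 = f(1.360000, 0.596041) = -1.230059
  u ← 0.807533 + (0.18/6)·(k1 + 2k2 + 2k3 + k4) = 0.596181
u(1.36) ≈ 0.5962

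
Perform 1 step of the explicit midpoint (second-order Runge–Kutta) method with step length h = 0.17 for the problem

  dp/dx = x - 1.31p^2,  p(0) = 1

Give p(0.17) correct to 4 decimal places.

0.8386

Midpoint: k1 = f(x_n, p_n); k2 = f(x_n + h/2, p_n + (h/2)·k1); p_{n+1} = p_n + h·k2.
x=0.000000, p=1.000000:
  k1 = f(0.000000, 1.000000) = -1.310000
  k2 = f(0.085000, 0.888650) = -0.949505
  p ← 1.000000 + 0.17·(-0.949505) = 0.838584
p(0.17) ≈ 0.8386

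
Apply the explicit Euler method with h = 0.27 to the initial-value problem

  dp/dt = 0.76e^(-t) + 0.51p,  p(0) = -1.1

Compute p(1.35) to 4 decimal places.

Euler: p_{n+1} = p_n + h·f(t_n, p_n).
t=0.000000, p=-1.100000: f=0.199000 → p ← -1.100000 + 0.27·0.199000 = -1.046270
t=0.270000, p=-1.046270: f=0.046571 → p ← -1.046270 + 0.27·0.046571 = -1.033696
t=0.540000, p=-1.033696: f=-0.084296 → p ← -1.033696 + 0.27·(-0.084296) = -1.056456
t=0.810000, p=-1.056456: f=-0.200700 → p ← -1.056456 + 0.27·(-0.200700) = -1.110645
t=1.080000, p=-1.110645: f=-0.308336 → p ← -1.110645 + 0.27·(-0.308336) = -1.193896
p(1.35) ≈ -1.1939

-1.1939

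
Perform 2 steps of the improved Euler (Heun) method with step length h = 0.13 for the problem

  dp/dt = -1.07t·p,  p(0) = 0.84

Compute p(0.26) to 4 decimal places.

0.8101

Heun: k1 = f(t_n, p_n); k2 = f(t_n + h, p_n + h·k1); p_{n+1} = p_n + (h/2)·(k1 + k2).
t=0.000000, p=0.840000:
  k1 = f(0.000000, 0.840000) = 0.000000
  k2 = f(0.130000, 0.840000) = -0.116844
  p ← 0.840000 + (0.13/2)·(0.000000 + (-0.116844)) = 0.832405
t=0.130000, p=0.832405:
  k1 = f(0.130000, 0.832405) = -0.115788
  k2 = f(0.260000, 0.817353) = -0.227388
  p ← 0.832405 + (0.13/2)·(-0.115788 + (-0.227388)) = 0.810099
p(0.26) ≈ 0.8101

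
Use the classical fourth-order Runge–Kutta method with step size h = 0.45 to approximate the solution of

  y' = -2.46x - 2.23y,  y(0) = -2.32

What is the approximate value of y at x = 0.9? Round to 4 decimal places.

RK4: k1 = f(x_n, y_n); k2 = f(x_n + h/2, y_n + (h/2)·k1); k3 = f(x_n + h/2, y_n + (h/2)·k2); k4 = f(x_n + h, y_n + h·k3); y_{n+1} = y_n + (h/6)·(k1 + 2k2 + 2k3 + k4).
x=0.000000, y=-2.320000:
  k1 = f(0.000000, -2.320000) = 5.173600
  k2 = f(0.225000, -1.155940) = 2.024246
  k3 = f(0.225000, -1.864545) = 3.604434
  k4 = f(0.450000, -0.698004) = 0.449550
  y ← -2.320000 + (0.45/6)·(k1 + 2k2 + 2k3 + k4) = -1.053962
x=0.450000, y=-1.053962:
  k1 = f(0.450000, -1.053962) = 1.243334
  k2 = f(0.675000, -0.774211) = 0.065991
  k3 = f(0.675000, -1.039114) = 0.656723
  k4 = f(0.900000, -0.758436) = -0.522687
  y ← -1.053962 + (0.45/6)·(k1 + 2k2 + 2k3 + k4) = -0.891506
y(0.9) ≈ -0.8915

-0.8915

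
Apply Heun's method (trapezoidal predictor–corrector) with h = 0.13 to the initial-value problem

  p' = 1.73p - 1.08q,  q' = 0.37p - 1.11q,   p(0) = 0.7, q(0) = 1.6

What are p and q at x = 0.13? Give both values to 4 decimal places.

Heun on (p,q): k1 = f(x_n, state_n); k2 = f(x_n + h, state_n + h·k1); state_{n+1} = state_n + (h/2)·(k1 + k2).
0.000000: (0.700000, 1.600000)
  k1 = (-0.517000, -1.517000)
  predictor → (0.632790, 1.402790)
  k2 = (-0.420287, -1.322965)
  → (0.639076, 1.415402)
(p(0.13), q(0.13)) ≈ (0.6391, 1.4154)

0.6391, 1.4154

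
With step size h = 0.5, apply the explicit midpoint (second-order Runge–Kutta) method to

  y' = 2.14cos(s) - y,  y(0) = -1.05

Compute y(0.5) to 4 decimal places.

0.1130

Midpoint: k1 = f(s_n, y_n); k2 = f(s_n + h/2, y_n + (h/2)·k1); y_{n+1} = y_n + h·k2.
s=0.000000, y=-1.050000:
  k1 = f(0.000000, -1.050000) = 3.190000
  k2 = f(0.250000, -0.252500) = 2.325973
  y ← -1.050000 + 0.5·2.325973 = 0.112986
y(0.5) ≈ 0.1130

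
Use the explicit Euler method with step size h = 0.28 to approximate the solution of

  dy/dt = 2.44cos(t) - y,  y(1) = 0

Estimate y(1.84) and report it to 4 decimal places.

Euler: y_{n+1} = y_n + h·f(t_n, y_n).
t=1.000000, y=0.000000: f=1.318338 → y ← 0.000000 + 0.28·1.318338 = 0.369135
t=1.280000, y=0.369135: f=0.330451 → y ← 0.369135 + 0.28·0.330451 = 0.461661
t=1.560000, y=0.461661: f=-0.435318 → y ← 0.461661 + 0.28·(-0.435318) = 0.339772
y(1.84) ≈ 0.3398

0.3398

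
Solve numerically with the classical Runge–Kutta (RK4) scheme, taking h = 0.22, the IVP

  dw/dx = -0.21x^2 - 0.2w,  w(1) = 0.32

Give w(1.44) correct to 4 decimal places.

0.1593

RK4: k1 = f(x_n, w_n); k2 = f(x_n + h/2, w_n + (h/2)·k1); k3 = f(x_n + h/2, w_n + (h/2)·k2); k4 = f(x_n + h, w_n + h·k3); w_{n+1} = w_n + (h/6)·(k1 + 2k2 + 2k3 + k4).
x=1.000000, w=0.320000:
  k1 = f(1.000000, 0.320000) = -0.274000
  k2 = f(1.110000, 0.289860) = -0.316713
  k3 = f(1.110000, 0.285162) = -0.315773
  k4 = f(1.220000, 0.250530) = -0.362670
  w ← 0.320000 + (0.22/6)·(k1 + 2k2 + 2k3 + k4) = 0.250273
x=1.220000, w=0.250273:
  k1 = f(1.220000, 0.250273) = -0.362619
  k2 = f(1.330000, 0.210385) = -0.413546
  k3 = f(1.330000, 0.204783) = -0.412426
  k4 = f(1.440000, 0.159539) = -0.467364
  w ← 0.250273 + (0.22/6)·(k1 + 2k2 + 2k3 + k4) = 0.159269
w(1.44) ≈ 0.1593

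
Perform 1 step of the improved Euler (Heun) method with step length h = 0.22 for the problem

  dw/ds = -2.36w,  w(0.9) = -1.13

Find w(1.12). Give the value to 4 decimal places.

-0.6956

Heun: k1 = f(s_n, w_n); k2 = f(s_n + h, w_n + h·k1); w_{n+1} = w_n + (h/2)·(k1 + k2).
s=0.900000, w=-1.130000:
  k1 = f(0.900000, -1.130000) = 2.666800
  k2 = f(1.120000, -0.543304) = 1.282197
  w ← -1.130000 + (0.22/2)·(2.666800 + 1.282197) = -0.695610
w(1.12) ≈ -0.6956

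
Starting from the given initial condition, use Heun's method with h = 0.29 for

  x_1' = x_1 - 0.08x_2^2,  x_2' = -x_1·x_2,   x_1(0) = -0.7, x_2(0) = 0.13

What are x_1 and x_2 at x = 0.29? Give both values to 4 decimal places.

-0.9330, 0.1637

Heun on (x_1,x_2): k1 = f(x_n, state_n); k2 = f(x_n + h, state_n + h·k1); state_{n+1} = state_n + (h/2)·(k1 + k2).
0.000000: (-0.700000, 0.130000)
  k1 = (-0.701352, 0.091000)
  predictor → (-0.903392, 0.156390)
  k2 = (-0.905349, 0.141281)
  → (-0.932972, 0.163681)
(x_1(0.29), x_2(0.29)) ≈ (-0.9330, 0.1637)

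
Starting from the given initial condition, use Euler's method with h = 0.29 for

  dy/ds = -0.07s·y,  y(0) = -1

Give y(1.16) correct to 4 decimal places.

-0.9651

Euler: y_{n+1} = y_n + h·f(s_n, y_n).
s=0.000000, y=-1.000000: f=0.000000 → y ← -1.000000 + 0.29·0.000000 = -1.000000
s=0.290000, y=-1.000000: f=0.020300 → y ← -1.000000 + 0.29·0.020300 = -0.994113
s=0.580000, y=-0.994113: f=0.040361 → y ← -0.994113 + 0.29·0.040361 = -0.982408
s=0.870000, y=-0.982408: f=0.059829 → y ← -0.982408 + 0.29·0.059829 = -0.965058
y(1.16) ≈ -0.9651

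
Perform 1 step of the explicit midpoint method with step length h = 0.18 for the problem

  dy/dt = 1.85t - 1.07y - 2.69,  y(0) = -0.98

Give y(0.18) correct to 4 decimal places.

Midpoint: k1 = f(t_n, y_n); k2 = f(t_n + h/2, y_n + (h/2)·k1); y_{n+1} = y_n + h·k2.
t=0.000000, y=-0.980000:
  k1 = f(0.000000, -0.980000) = -1.641400
  k2 = f(0.090000, -1.127726) = -1.316833
  y ← -0.980000 + 0.18·(-1.316833) = -1.217030
y(0.18) ≈ -1.2170

-1.2170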